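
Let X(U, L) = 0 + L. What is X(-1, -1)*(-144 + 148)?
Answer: -4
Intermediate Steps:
X(U, L) = L
X(-1, -1)*(-144 + 148) = -(-144 + 148) = -1*4 = -4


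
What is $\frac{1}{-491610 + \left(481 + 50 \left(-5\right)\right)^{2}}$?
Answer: $- \frac{1}{438249} \approx -2.2818 \cdot 10^{-6}$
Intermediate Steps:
$\frac{1}{-491610 + \left(481 + 50 \left(-5\right)\right)^{2}} = \frac{1}{-491610 + \left(481 - 250\right)^{2}} = \frac{1}{-491610 + 231^{2}} = \frac{1}{-491610 + 53361} = \frac{1}{-438249} = - \frac{1}{438249}$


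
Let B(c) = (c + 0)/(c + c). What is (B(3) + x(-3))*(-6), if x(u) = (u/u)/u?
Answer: -1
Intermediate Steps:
B(c) = ½ (B(c) = c/((2*c)) = c*(1/(2*c)) = ½)
x(u) = 1/u
(B(3) + x(-3))*(-6) = (½ + 1/(-3))*(-6) = (½ - ⅓)*(-6) = (⅙)*(-6) = -1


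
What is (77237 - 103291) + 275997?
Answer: 249943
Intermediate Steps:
(77237 - 103291) + 275997 = -26054 + 275997 = 249943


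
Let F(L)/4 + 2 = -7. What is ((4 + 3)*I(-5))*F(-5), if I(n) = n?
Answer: 1260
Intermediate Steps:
F(L) = -36 (F(L) = -8 + 4*(-7) = -8 - 28 = -36)
((4 + 3)*I(-5))*F(-5) = ((4 + 3)*(-5))*(-36) = (7*(-5))*(-36) = -35*(-36) = 1260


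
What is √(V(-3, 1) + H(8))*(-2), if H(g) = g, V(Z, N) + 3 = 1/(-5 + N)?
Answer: -√19 ≈ -4.3589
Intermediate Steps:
V(Z, N) = -3 + 1/(-5 + N)
√(V(-3, 1) + H(8))*(-2) = √((16 - 3*1)/(-5 + 1) + 8)*(-2) = √((16 - 3)/(-4) + 8)*(-2) = √(-¼*13 + 8)*(-2) = √(-13/4 + 8)*(-2) = √(19/4)*(-2) = (√19/2)*(-2) = -√19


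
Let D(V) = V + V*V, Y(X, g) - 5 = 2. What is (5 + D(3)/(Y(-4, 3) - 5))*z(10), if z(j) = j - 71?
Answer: -671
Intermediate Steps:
Y(X, g) = 7 (Y(X, g) = 5 + 2 = 7)
z(j) = -71 + j
D(V) = V + V²
(5 + D(3)/(Y(-4, 3) - 5))*z(10) = (5 + (3*(1 + 3))/(7 - 5))*(-71 + 10) = (5 + (3*4)/2)*(-61) = (5 + (½)*12)*(-61) = (5 + 6)*(-61) = 11*(-61) = -671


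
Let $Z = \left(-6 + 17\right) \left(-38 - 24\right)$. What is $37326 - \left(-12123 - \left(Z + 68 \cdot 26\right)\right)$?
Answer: $50535$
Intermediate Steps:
$Z = -682$ ($Z = 11 \left(-62\right) = -682$)
$37326 - \left(-12123 - \left(Z + 68 \cdot 26\right)\right) = 37326 - \left(-12123 - \left(-682 + 68 \cdot 26\right)\right) = 37326 - \left(-12123 - \left(-682 + 1768\right)\right) = 37326 - \left(-12123 - 1086\right) = 37326 - -13209 = 37326 + 13209 = 50535$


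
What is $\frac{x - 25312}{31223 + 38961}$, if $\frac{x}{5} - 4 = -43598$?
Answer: $- \frac{121641}{35092} \approx -3.4663$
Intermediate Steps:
$x = -217970$ ($x = 20 + 5 \left(-43598\right) = 20 - 217990 = -217970$)
$\frac{x - 25312}{31223 + 38961} = \frac{-217970 - 25312}{31223 + 38961} = - \frac{243282}{70184} = \left(-243282\right) \frac{1}{70184} = - \frac{121641}{35092}$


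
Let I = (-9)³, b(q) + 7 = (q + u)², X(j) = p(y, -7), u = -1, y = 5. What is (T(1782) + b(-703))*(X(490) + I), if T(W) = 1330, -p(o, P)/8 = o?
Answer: -382146091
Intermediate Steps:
p(o, P) = -8*o
X(j) = -40 (X(j) = -8*5 = -40)
b(q) = -7 + (-1 + q)² (b(q) = -7 + (q - 1)² = -7 + (-1 + q)²)
I = -729
(T(1782) + b(-703))*(X(490) + I) = (1330 + (-7 + (-1 - 703)²))*(-40 - 729) = (1330 + (-7 + (-704)²))*(-769) = (1330 + (-7 + 495616))*(-769) = (1330 + 495609)*(-769) = 496939*(-769) = -382146091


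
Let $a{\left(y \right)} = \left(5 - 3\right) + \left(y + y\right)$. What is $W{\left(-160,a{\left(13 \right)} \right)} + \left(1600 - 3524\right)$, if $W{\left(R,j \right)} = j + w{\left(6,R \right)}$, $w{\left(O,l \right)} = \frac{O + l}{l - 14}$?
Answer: $- \frac{164875}{87} \approx -1895.1$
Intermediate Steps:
$a{\left(y \right)} = 2 + 2 y$
$w{\left(O,l \right)} = \frac{O + l}{-14 + l}$
$W{\left(R,j \right)} = j + \frac{6 + R}{-14 + R}$
$W{\left(-160,a{\left(13 \right)} \right)} + \left(1600 - 3524\right) = \frac{6 - 160 + \left(2 + 2 \cdot 13\right) \left(-14 - 160\right)}{-14 - 160} + \left(1600 - 3524\right) = \frac{6 - 160 + \left(2 + 26\right) \left(-174\right)}{-174} + \left(1600 - 3524\right) = - \frac{6 - 160 + 28 \left(-174\right)}{174} - 1924 = - \frac{6 - 160 - 4872}{174} - 1924 = \left(- \frac{1}{174}\right) \left(-5026\right) - 1924 = \frac{2513}{87} - 1924 = - \frac{164875}{87}$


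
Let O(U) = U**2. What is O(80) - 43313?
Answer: -36913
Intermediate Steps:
O(80) - 43313 = 80**2 - 43313 = 6400 - 43313 = -36913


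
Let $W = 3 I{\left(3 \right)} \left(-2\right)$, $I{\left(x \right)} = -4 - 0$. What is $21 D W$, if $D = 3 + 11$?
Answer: $7056$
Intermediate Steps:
$I{\left(x \right)} = -4$ ($I{\left(x \right)} = -4 + 0 = -4$)
$W = 24$ ($W = 3 \left(-4\right) \left(-2\right) = \left(-12\right) \left(-2\right) = 24$)
$D = 14$
$21 D W = 21 \cdot 14 \cdot 24 = 294 \cdot 24 = 7056$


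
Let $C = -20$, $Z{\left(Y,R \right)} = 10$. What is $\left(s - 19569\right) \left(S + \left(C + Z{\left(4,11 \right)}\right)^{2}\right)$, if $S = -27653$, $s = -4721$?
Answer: $669262370$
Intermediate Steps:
$\left(s - 19569\right) \left(S + \left(C + Z{\left(4,11 \right)}\right)^{2}\right) = \left(-4721 - 19569\right) \left(-27653 + \left(-20 + 10\right)^{2}\right) = - 24290 \left(-27653 + \left(-10\right)^{2}\right) = - 24290 \left(-27653 + 100\right) = \left(-24290\right) \left(-27553\right) = 669262370$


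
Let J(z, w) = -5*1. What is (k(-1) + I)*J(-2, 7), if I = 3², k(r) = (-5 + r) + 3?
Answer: -30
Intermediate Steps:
J(z, w) = -5
k(r) = -2 + r
I = 9
(k(-1) + I)*J(-2, 7) = ((-2 - 1) + 9)*(-5) = (-3 + 9)*(-5) = 6*(-5) = -30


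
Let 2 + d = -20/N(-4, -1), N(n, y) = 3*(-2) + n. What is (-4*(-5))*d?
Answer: 0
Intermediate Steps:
N(n, y) = -6 + n
d = 0 (d = -2 - 20/(-6 - 4) = -2 - 20/(-10) = -2 - 20*(-1/10) = -2 + 2 = 0)
(-4*(-5))*d = -4*(-5)*0 = 20*0 = 0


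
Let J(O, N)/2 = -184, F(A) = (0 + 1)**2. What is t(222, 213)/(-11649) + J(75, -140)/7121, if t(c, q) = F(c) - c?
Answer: -2713091/82952529 ≈ -0.032707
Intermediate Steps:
F(A) = 1 (F(A) = 1**2 = 1)
J(O, N) = -368 (J(O, N) = 2*(-184) = -368)
t(c, q) = 1 - c
t(222, 213)/(-11649) + J(75, -140)/7121 = (1 - 1*222)/(-11649) - 368/7121 = (1 - 222)*(-1/11649) - 368*1/7121 = -221*(-1/11649) - 368/7121 = 221/11649 - 368/7121 = -2713091/82952529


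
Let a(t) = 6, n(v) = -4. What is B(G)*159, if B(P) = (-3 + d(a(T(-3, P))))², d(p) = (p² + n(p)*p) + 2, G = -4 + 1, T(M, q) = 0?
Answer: 19239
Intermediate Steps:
G = -3
d(p) = 2 + p² - 4*p (d(p) = (p² - 4*p) + 2 = 2 + p² - 4*p)
B(P) = 121 (B(P) = (-3 + (2 + 6² - 4*6))² = (-3 + (2 + 36 - 24))² = (-3 + 14)² = 11² = 121)
B(G)*159 = 121*159 = 19239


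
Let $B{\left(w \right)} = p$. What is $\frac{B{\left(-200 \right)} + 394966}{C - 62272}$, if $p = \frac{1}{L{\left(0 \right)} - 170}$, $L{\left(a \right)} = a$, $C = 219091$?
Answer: $\frac{67144219}{26659230} \approx 2.5186$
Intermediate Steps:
$p = - \frac{1}{170}$ ($p = \frac{1}{0 - 170} = \frac{1}{-170} = - \frac{1}{170} \approx -0.0058824$)
$B{\left(w \right)} = - \frac{1}{170}$
$\frac{B{\left(-200 \right)} + 394966}{C - 62272} = \frac{- \frac{1}{170} + 394966}{219091 - 62272} = \frac{67144219}{170 \cdot 156819} = \frac{67144219}{170} \cdot \frac{1}{156819} = \frac{67144219}{26659230}$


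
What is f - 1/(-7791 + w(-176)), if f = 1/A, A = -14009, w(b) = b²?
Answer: -37194/324798665 ≈ -0.00011451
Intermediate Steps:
f = -1/14009 (f = 1/(-14009) = -1/14009 ≈ -7.1383e-5)
f - 1/(-7791 + w(-176)) = -1/14009 - 1/(-7791 + (-176)²) = -1/14009 - 1/(-7791 + 30976) = -1/14009 - 1/23185 = -37194/324798665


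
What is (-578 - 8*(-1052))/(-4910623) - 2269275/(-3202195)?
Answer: 2223691040783/3144954483497 ≈ 0.70707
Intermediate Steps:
(-578 - 8*(-1052))/(-4910623) - 2269275/(-3202195) = (-578 + 8416)*(-1/4910623) - 2269275*(-1/3202195) = 7838*(-1/4910623) + 453855/640439 = -7838/4910623 + 453855/640439 = 2223691040783/3144954483497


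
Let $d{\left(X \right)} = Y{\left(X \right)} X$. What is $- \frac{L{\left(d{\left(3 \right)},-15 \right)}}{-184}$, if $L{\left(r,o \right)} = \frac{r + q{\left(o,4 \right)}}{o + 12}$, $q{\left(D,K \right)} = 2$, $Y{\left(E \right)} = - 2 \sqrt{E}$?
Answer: $- \frac{1}{276} + \frac{\sqrt{3}}{92} \approx 0.015203$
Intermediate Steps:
$d{\left(X \right)} = - 2 X^{\frac{3}{2}}$ ($d{\left(X \right)} = - 2 \sqrt{X} X = - 2 X^{\frac{3}{2}}$)
$L{\left(r,o \right)} = \frac{2 + r}{12 + o}$ ($L{\left(r,o \right)} = \frac{r + 2}{o + 12} = \frac{2 + r}{12 + o}$)
$- \frac{L{\left(d{\left(3 \right)},-15 \right)}}{-184} = - \frac{\frac{1}{12 - 15} \left(2 - 2 \cdot 3^{\frac{3}{2}}\right)}{-184} = - \frac{\frac{2 - 2 \cdot 3 \sqrt{3}}{-3} \left(-1\right)}{184} = - \frac{- \frac{2 - 6 \sqrt{3}}{3} \left(-1\right)}{184} = - \frac{\left(- \frac{2}{3} + 2 \sqrt{3}\right) \left(-1\right)}{184} = - (\frac{1}{276} - \frac{\sqrt{3}}{92}) = - \frac{1}{276} + \frac{\sqrt{3}}{92}$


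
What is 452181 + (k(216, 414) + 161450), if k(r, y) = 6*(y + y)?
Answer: 618599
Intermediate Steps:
k(r, y) = 12*y (k(r, y) = 6*(2*y) = 12*y)
452181 + (k(216, 414) + 161450) = 452181 + (12*414 + 161450) = 452181 + (4968 + 161450) = 452181 + 166418 = 618599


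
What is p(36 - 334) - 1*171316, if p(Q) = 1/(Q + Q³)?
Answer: -4533687779241/26463890 ≈ -1.7132e+5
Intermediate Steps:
p(36 - 334) - 1*171316 = 1/((36 - 334) + (36 - 334)³) - 1*171316 = 1/(-298 + (-298)³) - 171316 = 1/(-298 - 26463592) - 171316 = 1/(-26463890) - 171316 = -1/26463890 - 171316 = -4533687779241/26463890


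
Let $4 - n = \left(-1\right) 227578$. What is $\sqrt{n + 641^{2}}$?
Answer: $\sqrt{638463} \approx 799.04$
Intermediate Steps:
$n = 227582$ ($n = 4 - \left(-1\right) 227578 = 4 - -227578 = 4 + 227578 = 227582$)
$\sqrt{n + 641^{2}} = \sqrt{227582 + 641^{2}} = \sqrt{227582 + 410881} = \sqrt{638463}$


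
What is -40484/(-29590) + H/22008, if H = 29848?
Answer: 15840841/5814435 ≈ 2.7244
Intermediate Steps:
-40484/(-29590) + H/22008 = -40484/(-29590) + 29848/22008 = -40484*(-1/29590) + 29848*(1/22008) = 20242/14795 + 533/393 = 15840841/5814435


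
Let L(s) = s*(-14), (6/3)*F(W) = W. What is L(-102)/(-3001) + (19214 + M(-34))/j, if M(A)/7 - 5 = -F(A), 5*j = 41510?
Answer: 23134056/12457151 ≈ 1.8571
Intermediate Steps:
j = 8302 (j = (⅕)*41510 = 8302)
F(W) = W/2
M(A) = 35 - 7*A/2 (M(A) = 35 + 7*(-A/2) = 35 - 7*A/2)
L(s) = -14*s
L(-102)/(-3001) + (19214 + M(-34))/j = -14*(-102)/(-3001) + (19214 + (35 - 7/2*(-34)))/8302 = 1428*(-1/3001) + (19214 + (35 + 119))*(1/8302) = -1428/3001 + (19214 + 154)*(1/8302) = -1428/3001 + 19368*(1/8302) = -1428/3001 + 9684/4151 = 23134056/12457151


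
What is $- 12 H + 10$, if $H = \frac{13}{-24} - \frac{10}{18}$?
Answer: $\frac{139}{6} \approx 23.167$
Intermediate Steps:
$H = - \frac{79}{72}$ ($H = 13 \left(- \frac{1}{24}\right) - \frac{5}{9} = - \frac{13}{24} - \frac{5}{9} = - \frac{79}{72} \approx -1.0972$)
$- 12 H + 10 = \left(-12\right) \left(- \frac{79}{72}\right) + 10 = \frac{79}{6} + 10 = \frac{139}{6}$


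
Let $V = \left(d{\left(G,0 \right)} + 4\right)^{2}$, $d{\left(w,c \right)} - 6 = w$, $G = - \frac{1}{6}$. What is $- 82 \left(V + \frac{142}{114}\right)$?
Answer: $- \frac{2746631}{342} \approx -8031.1$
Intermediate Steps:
$G = - \frac{1}{6}$ ($G = \left(-1\right) \frac{1}{6} = - \frac{1}{6} \approx -0.16667$)
$d{\left(w,c \right)} = 6 + w$
$V = \frac{3481}{36}$ ($V = \left(\left(6 - \frac{1}{6}\right) + 4\right)^{2} = \left(\frac{35}{6} + 4\right)^{2} = \left(\frac{59}{6}\right)^{2} = \frac{3481}{36} \approx 96.694$)
$- 82 \left(V + \frac{142}{114}\right) = - 82 \left(\frac{3481}{36} + \frac{142}{114}\right) = - 82 \left(\frac{3481}{36} + 142 \cdot \frac{1}{114}\right) = - 82 \left(\frac{3481}{36} + \frac{71}{57}\right) = \left(-82\right) \frac{66991}{684} = - \frac{2746631}{342}$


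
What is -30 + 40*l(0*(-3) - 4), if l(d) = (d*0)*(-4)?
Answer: -30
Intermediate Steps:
l(d) = 0 (l(d) = 0*(-4) = 0)
-30 + 40*l(0*(-3) - 4) = -30 + 40*0 = -30 + 0 = -30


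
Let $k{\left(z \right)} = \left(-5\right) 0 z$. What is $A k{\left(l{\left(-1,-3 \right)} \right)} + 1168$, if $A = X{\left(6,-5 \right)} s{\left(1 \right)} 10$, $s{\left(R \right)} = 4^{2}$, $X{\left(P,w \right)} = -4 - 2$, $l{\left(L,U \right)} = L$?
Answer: $1168$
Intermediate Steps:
$X{\left(P,w \right)} = -6$ ($X{\left(P,w \right)} = -4 - 2 = -6$)
$s{\left(R \right)} = 16$
$k{\left(z \right)} = 0$ ($k{\left(z \right)} = 0 z = 0$)
$A = -960$ ($A = \left(-6\right) 16 \cdot 10 = \left(-96\right) 10 = -960$)
$A k{\left(l{\left(-1,-3 \right)} \right)} + 1168 = \left(-960\right) 0 + 1168 = 0 + 1168 = 1168$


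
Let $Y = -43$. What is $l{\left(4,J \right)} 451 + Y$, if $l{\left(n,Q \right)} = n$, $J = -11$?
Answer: $1761$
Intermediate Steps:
$l{\left(4,J \right)} 451 + Y = 4 \cdot 451 - 43 = 1804 - 43 = 1761$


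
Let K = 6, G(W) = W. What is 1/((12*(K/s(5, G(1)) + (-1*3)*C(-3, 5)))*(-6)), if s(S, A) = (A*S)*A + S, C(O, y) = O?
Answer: -5/3456 ≈ -0.0014468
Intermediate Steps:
s(S, A) = S + S*A² (s(S, A) = S*A² + S = S + S*A²)
1/((12*(K/s(5, G(1)) + (-1*3)*C(-3, 5)))*(-6)) = 1/((12*(6/((5*(1 + 1²))) - 1*3*(-3)))*(-6)) = 1/((12*(6/((5*(1 + 1))) - 3*(-3)))*(-6)) = 1/((12*(6/((5*2)) + 9))*(-6)) = 1/((12*(6/10 + 9))*(-6)) = 1/((12*(6*(⅒) + 9))*(-6)) = 1/((12*(⅗ + 9))*(-6)) = 1/((12*(48/5))*(-6)) = 1/((576/5)*(-6)) = 1/(-3456/5) = -5/3456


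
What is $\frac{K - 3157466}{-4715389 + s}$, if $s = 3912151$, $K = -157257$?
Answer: $\frac{3314723}{803238} \approx 4.1267$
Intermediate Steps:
$\frac{K - 3157466}{-4715389 + s} = \frac{-157257 - 3157466}{-4715389 + 3912151} = - \frac{3314723}{-803238} = \left(-3314723\right) \left(- \frac{1}{803238}\right) = \frac{3314723}{803238}$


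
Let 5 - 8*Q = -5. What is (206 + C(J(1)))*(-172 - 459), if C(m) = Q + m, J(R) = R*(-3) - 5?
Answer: -502907/4 ≈ -1.2573e+5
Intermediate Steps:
Q = 5/4 (Q = 5/8 - ⅛*(-5) = 5/8 + 5/8 = 5/4 ≈ 1.2500)
J(R) = -5 - 3*R (J(R) = -3*R - 5 = -5 - 3*R)
C(m) = 5/4 + m
(206 + C(J(1)))*(-172 - 459) = (206 + (5/4 + (-5 - 3*1)))*(-172 - 459) = (206 + (5/4 + (-5 - 3)))*(-631) = (206 + (5/4 - 8))*(-631) = (206 - 27/4)*(-631) = (797/4)*(-631) = -502907/4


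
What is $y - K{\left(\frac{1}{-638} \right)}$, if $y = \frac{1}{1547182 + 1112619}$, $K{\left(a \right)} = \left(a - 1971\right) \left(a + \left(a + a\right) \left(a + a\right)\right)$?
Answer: $- \frac{1060268850123547}{345367276199836} \approx -3.07$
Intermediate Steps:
$K{\left(a \right)} = \left(-1971 + a\right) \left(a + 4 a^{2}\right)$ ($K{\left(a \right)} = \left(-1971 + a\right) \left(a + 2 a 2 a\right) = \left(-1971 + a\right) \left(a + 4 a^{2}\right)$)
$y = \frac{1}{2659801} \approx 3.7597 \cdot 10^{-7}$
$y - K{\left(\frac{1}{-638} \right)} = \frac{1}{2659801} - \frac{-1971 - \frac{7883}{-638} + 4 \left(\frac{1}{-638}\right)^{2}}{-638} = \frac{1}{2659801} - - \frac{-1971 - - \frac{7883}{638} + 4 \left(- \frac{1}{638}\right)^{2}}{638} = \frac{1}{2659801} - - \frac{-1971 + \frac{7883}{638} + 4 \cdot \frac{1}{407044}}{638} = \frac{1}{2659801} - - \frac{-1971 + \frac{7883}{638} + \frac{1}{101761}}{638} = \frac{1}{2659801} - \left(- \frac{1}{638}\right) \left(- \frac{398627183}{203522}\right) = \frac{1}{2659801} - \frac{398627183}{129847036} = - \frac{1060268850123547}{345367276199836}$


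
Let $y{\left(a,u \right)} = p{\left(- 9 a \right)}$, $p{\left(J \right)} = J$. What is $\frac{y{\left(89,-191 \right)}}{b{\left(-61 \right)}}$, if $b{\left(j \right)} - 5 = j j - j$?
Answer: $- \frac{801}{3787} \approx -0.21151$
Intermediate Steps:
$y{\left(a,u \right)} = - 9 a$
$b{\left(j \right)} = 5 + j^{2} - j$ ($b{\left(j \right)} = 5 - \left(j - j j\right) = 5 + \left(j^{2} - j\right) = 5 + j^{2} - j$)
$\frac{y{\left(89,-191 \right)}}{b{\left(-61 \right)}} = \frac{\left(-9\right) 89}{5 + \left(-61\right)^{2} - -61} = - \frac{801}{5 + 3721 + 61} = - \frac{801}{3787}$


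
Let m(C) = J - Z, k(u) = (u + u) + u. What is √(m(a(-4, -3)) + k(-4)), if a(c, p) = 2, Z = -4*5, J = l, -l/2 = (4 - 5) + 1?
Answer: 2*√2 ≈ 2.8284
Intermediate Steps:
l = 0 (l = -2*((4 - 5) + 1) = -2*(-1 + 1) = -2*0 = 0)
k(u) = 3*u (k(u) = 2*u + u = 3*u)
J = 0
Z = -20
m(C) = 20 (m(C) = 0 - 1*(-20) = 0 + 20 = 20)
√(m(a(-4, -3)) + k(-4)) = √(20 + 3*(-4)) = √(20 - 12) = √8 = 2*√2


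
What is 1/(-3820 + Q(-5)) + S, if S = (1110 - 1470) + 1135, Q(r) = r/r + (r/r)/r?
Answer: 14799395/19096 ≈ 775.00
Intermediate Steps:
Q(r) = 1 + 1/r
S = 775 (S = -360 + 1135 = 775)
1/(-3820 + Q(-5)) + S = 1/(-3820 + (1 - 5)/(-5)) + 775 = 1/(-3820 - 1/5*(-4)) + 775 = 1/(-3820 + 4/5) + 775 = 1/(-19096/5) + 775 = -5/19096 + 775 = 14799395/19096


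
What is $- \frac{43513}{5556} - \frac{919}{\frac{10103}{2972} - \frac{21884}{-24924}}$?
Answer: $- \frac{98001692293213}{440099677380} \approx -222.68$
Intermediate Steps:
$- \frac{43513}{5556} - \frac{919}{\frac{10103}{2972} - \frac{21884}{-24924}} = \left(-43513\right) \frac{1}{5556} - \frac{919}{10103 \cdot \frac{1}{2972} - - \frac{5471}{6231}} = - \frac{43513}{5556} - \frac{919}{\frac{10103}{2972} + \frac{5471}{6231}} = - \frac{43513}{5556} - \frac{919}{\frac{79211605}{18518532}} = - \frac{43513}{5556} - \frac{17018530908}{79211605} = - \frac{98001692293213}{440099677380}$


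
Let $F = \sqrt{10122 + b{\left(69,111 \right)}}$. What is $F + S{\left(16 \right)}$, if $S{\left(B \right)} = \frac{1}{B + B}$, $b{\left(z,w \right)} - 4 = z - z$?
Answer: $\frac{1}{32} + \sqrt{10126} \approx 100.66$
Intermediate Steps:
$b{\left(z,w \right)} = 4$ ($b{\left(z,w \right)} = 4 + \left(z - z\right) = 4 + 0 = 4$)
$S{\left(B \right)} = \frac{1}{2 B}$
$F = \sqrt{10126}$ ($F = \sqrt{10122 + 4} = \sqrt{10126} \approx 100.63$)
$F + S{\left(16 \right)} = \sqrt{10126} + \frac{1}{2 \cdot 16} = \sqrt{10126} + \frac{1}{2} \cdot \frac{1}{16} = \sqrt{10126} + \frac{1}{32} = \frac{1}{32} + \sqrt{10126}$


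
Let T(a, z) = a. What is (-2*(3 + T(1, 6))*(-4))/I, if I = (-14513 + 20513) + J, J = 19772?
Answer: 8/6443 ≈ 0.0012417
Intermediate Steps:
I = 25772 (I = (-14513 + 20513) + 19772 = 6000 + 19772 = 25772)
(-2*(3 + T(1, 6))*(-4))/I = -2*(3 + 1)*(-4)/25772 = -8*(-4)*(1/25772) = -2*(-16)*(1/25772) = 32*(1/25772) = 8/6443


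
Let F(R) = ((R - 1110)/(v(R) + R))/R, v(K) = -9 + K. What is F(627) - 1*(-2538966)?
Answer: 660651647869/260205 ≈ 2.5390e+6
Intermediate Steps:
F(R) = (-1110 + R)/(R*(-9 + 2*R)) (F(R) = ((R - 1110)/((-9 + R) + R))/R = ((-1110 + R)/(-9 + 2*R))/R = (-1110 + R)/(R*(-9 + 2*R)))
F(627) - 1*(-2538966) = (-1110 + 627)/(627*(-9 + 2*627)) - 1*(-2538966) = (1/627)*(-483)/(-9 + 1254) + 2538966 = (1/627)*(-483)/1245 + 2538966 = (1/627)*(1/1245)*(-483) + 2538966 = -161/260205 + 2538966 = 660651647869/260205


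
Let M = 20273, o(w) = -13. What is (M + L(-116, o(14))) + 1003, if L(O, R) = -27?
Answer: 21249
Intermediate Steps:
(M + L(-116, o(14))) + 1003 = (20273 - 27) + 1003 = 20246 + 1003 = 21249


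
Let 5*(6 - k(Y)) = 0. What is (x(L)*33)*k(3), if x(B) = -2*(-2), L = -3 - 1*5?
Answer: 792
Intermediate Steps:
k(Y) = 6 (k(Y) = 6 - ⅕*0 = 6 + 0 = 6)
L = -8 (L = -3 - 5 = -8)
x(B) = 4
(x(L)*33)*k(3) = (4*33)*6 = 132*6 = 792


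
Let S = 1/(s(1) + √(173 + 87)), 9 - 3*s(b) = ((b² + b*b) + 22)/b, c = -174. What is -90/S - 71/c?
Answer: 78371/174 - 180*√65 ≈ -1000.8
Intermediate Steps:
s(b) = 3 - (22 + 2*b²)/(3*b) (s(b) = 3 - ((b² + b*b) + 22)/(3*b) = 3 - ((b² + b²) + 22)/(3*b) = 3 - (2*b² + 22)/(3*b) = 3 - (22 + 2*b²)/(3*b))
S = 1/(-5 + 2*√65) (S = 1/((3 - 22/3/1 - ⅔*1) + √(173 + 87)) = 1/((3 - 22/3*1 - ⅔) + √260) = 1/((3 - 22/3 - ⅔) + 2*√65) = 1/(-5 + 2*√65) ≈ 0.089892)
-90/S - 71/c = -90/(1/47 + 2*√65/235) - 71/(-174) = -90/(1/47 + 2*√65/235) - 71*(-1/174) = -90/(1/47 + 2*√65/235) + 71/174 = 71/174 - 90/(1/47 + 2*√65/235)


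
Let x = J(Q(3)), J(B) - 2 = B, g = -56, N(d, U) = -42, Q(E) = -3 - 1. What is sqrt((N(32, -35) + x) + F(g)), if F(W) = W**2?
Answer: 2*sqrt(773) ≈ 55.606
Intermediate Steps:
Q(E) = -4
J(B) = 2 + B
x = -2 (x = 2 - 4 = -2)
sqrt((N(32, -35) + x) + F(g)) = sqrt((-42 - 2) + (-56)**2) = sqrt(-44 + 3136) = sqrt(3092) = 2*sqrt(773)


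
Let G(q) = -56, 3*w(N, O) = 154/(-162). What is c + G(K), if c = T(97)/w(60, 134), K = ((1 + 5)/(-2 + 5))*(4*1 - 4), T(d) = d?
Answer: -27883/77 ≈ -362.12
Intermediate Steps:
K = 0 (K = (6/3)*(4 - 4) = (6*(⅓))*0 = 2*0 = 0)
w(N, O) = -77/243 (w(N, O) = (154/(-162))/3 = (154*(-1/162))/3 = (⅓)*(-77/81) = -77/243)
c = -23571/77 (c = 97/(-77/243) = 97*(-243/77) = -23571/77 ≈ -306.12)
c + G(K) = -23571/77 - 56 = -27883/77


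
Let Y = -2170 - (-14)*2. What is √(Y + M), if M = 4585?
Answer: √2443 ≈ 49.427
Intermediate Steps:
Y = -2142 (Y = -2170 - 1*(-28) = -2170 + 28 = -2142)
√(Y + M) = √(-2142 + 4585) = √2443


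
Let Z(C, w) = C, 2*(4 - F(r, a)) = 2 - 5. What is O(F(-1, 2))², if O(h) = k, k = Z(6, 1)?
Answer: 36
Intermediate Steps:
F(r, a) = 11/2 (F(r, a) = 4 - (2 - 5)/2 = 4 - ½*(-3) = 4 + 3/2 = 11/2)
k = 6
O(h) = 6
O(F(-1, 2))² = 6² = 36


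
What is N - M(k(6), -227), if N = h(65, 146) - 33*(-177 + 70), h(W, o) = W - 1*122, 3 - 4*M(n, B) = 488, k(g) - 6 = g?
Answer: 14381/4 ≈ 3595.3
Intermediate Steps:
k(g) = 6 + g
M(n, B) = -485/4 (M(n, B) = ¾ - ¼*488 = ¾ - 122 = -485/4)
h(W, o) = -122 + W (h(W, o) = W - 122 = -122 + W)
N = 3474 (N = (-122 + 65) - 33*(-177 + 70) = -57 - 33*(-107) = -57 + 3531 = 3474)
N - M(k(6), -227) = 3474 - 1*(-485/4) = 3474 + 485/4 = 14381/4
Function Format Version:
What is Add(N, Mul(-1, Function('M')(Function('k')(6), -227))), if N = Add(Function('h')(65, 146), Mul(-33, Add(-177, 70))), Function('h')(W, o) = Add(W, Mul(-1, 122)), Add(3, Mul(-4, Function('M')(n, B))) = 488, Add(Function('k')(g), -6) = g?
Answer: Rational(14381, 4) ≈ 3595.3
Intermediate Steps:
Function('k')(g) = Add(6, g)
Function('M')(n, B) = Rational(-485, 4) (Function('M')(n, B) = Add(Rational(3, 4), Mul(Rational(-1, 4), 488)) = Add(Rational(3, 4), -122) = Rational(-485, 4))
Function('h')(W, o) = Add(-122, W) (Function('h')(W, o) = Add(W, -122) = Add(-122, W))
N = 3474 (N = Add(Add(-122, 65), Mul(-33, Add(-177, 70))) = Add(-57, Mul(-33, -107)) = Add(-57, 3531) = 3474)
Add(N, Mul(-1, Function('M')(Function('k')(6), -227))) = Add(3474, Mul(-1, Rational(-485, 4))) = Add(3474, Rational(485, 4)) = Rational(14381, 4)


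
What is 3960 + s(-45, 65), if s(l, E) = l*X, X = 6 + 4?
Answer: 3510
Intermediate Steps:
X = 10
s(l, E) = 10*l (s(l, E) = l*10 = 10*l)
3960 + s(-45, 65) = 3960 + 10*(-45) = 3960 - 450 = 3510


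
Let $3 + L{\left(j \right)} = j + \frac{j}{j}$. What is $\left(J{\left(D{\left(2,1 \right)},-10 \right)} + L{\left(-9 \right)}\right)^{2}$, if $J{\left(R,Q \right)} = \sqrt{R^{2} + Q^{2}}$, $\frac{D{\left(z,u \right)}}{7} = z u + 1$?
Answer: $\left(11 - \sqrt{541}\right)^{2} \approx 150.29$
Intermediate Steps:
$L{\left(j \right)} = -2 + j$ ($L{\left(j \right)} = -3 + \left(j + \frac{j}{j}\right) = -3 + \left(j + 1\right) = -3 + \left(1 + j\right) = -2 + j$)
$D{\left(z,u \right)} = 7 + 7 u z$ ($D{\left(z,u \right)} = 7 \left(z u + 1\right) = 7 \left(u z + 1\right) = 7 \left(1 + u z\right) = 7 + 7 u z$)
$J{\left(R,Q \right)} = \sqrt{Q^{2} + R^{2}}$
$\left(J{\left(D{\left(2,1 \right)},-10 \right)} + L{\left(-9 \right)}\right)^{2} = \left(\sqrt{\left(-10\right)^{2} + \left(7 + 7 \cdot 1 \cdot 2\right)^{2}} - 11\right)^{2} = \left(\sqrt{100 + \left(7 + 14\right)^{2}} - 11\right)^{2} = \left(\sqrt{100 + 21^{2}} - 11\right)^{2} = \left(\sqrt{100 + 441} - 11\right)^{2} = \left(\sqrt{541} - 11\right)^{2} = \left(-11 + \sqrt{541}\right)^{2}$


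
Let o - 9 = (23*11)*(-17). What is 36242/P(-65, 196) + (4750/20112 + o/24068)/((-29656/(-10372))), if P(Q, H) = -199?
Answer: -16256302191208967/89271109883472 ≈ -182.10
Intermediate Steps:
o = -4292 (o = 9 + (23*11)*(-17) = 9 + 253*(-17) = 9 - 4301 = -4292)
36242/P(-65, 196) + (4750/20112 + o/24068)/((-29656/(-10372))) = 36242/(-199) + (4750/20112 - 4292/24068)/((-29656/(-10372))) = 36242*(-1/199) + (4750*(1/20112) - 4292*1/24068)/((-29656*(-1/10372))) = -36242/199 + (2375/10056 - 1073/6017)/(7414/2593) = -36242/199 + (3500287/60506952)*(2593/7414) = -36242/199 + 9076244191/448598542128 = -16256302191208967/89271109883472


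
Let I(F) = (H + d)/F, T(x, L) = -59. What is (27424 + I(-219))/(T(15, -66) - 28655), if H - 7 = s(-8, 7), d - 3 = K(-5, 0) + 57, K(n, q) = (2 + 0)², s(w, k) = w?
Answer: -2001931/2096122 ≈ -0.95506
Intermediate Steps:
K(n, q) = 4 (K(n, q) = 2² = 4)
d = 64 (d = 3 + (4 + 57) = 3 + 61 = 64)
H = -1 (H = 7 - 8 = -1)
I(F) = 63/F (I(F) = (-1 + 64)/F = 63/F)
(27424 + I(-219))/(T(15, -66) - 28655) = (27424 + 63/(-219))/(-59 - 28655) = (27424 + 63*(-1/219))/(-28714) = (27424 - 21/73)*(-1/28714) = (2001931/73)*(-1/28714) = -2001931/2096122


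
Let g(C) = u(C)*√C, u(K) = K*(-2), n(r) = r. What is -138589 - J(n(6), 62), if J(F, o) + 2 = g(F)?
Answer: -138587 + 12*√6 ≈ -1.3856e+5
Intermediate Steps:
u(K) = -2*K
g(C) = -2*C^(3/2) (g(C) = (-2*C)*√C = -2*C^(3/2))
J(F, o) = -2 - 2*F^(3/2)
-138589 - J(n(6), 62) = -138589 - (-2 - 12*√6) = -138589 + (2 + 12*√6) = -138587 + 12*√6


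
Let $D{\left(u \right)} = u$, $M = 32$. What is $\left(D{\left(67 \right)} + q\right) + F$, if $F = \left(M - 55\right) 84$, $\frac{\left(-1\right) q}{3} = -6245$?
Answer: $16870$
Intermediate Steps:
$q = 18735$ ($q = \left(-3\right) \left(-6245\right) = 18735$)
$F = -1932$ ($F = \left(32 - 55\right) 84 = \left(-23\right) 84 = -1932$)
$\left(D{\left(67 \right)} + q\right) + F = \left(67 + 18735\right) - 1932 = 18802 - 1932 = 16870$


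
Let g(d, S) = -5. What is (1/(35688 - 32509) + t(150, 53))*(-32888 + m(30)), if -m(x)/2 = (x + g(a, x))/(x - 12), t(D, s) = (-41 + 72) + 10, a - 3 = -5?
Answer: -38582855780/28611 ≈ -1.3485e+6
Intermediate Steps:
a = -2 (a = 3 - 5 = -2)
t(D, s) = 41 (t(D, s) = 31 + 10 = 41)
m(x) = -2*(-5 + x)/(-12 + x) (m(x) = -2*(x - 5)/(x - 12) = -2*(-5 + x)/(-12 + x))
(1/(35688 - 32509) + t(150, 53))*(-32888 + m(30)) = (1/(35688 - 32509) + 41)*(-32888 + 2*(5 - 1*30)/(-12 + 30)) = (1/3179 + 41)*(-32888 + 2*(5 - 30)/18) = (1/3179 + 41)*(-32888 + 2*(1/18)*(-25)) = 130340*(-32888 - 25/9)/3179 = (130340/3179)*(-296017/9) = -38582855780/28611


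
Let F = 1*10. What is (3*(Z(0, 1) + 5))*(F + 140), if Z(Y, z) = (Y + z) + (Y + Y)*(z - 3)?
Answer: 2700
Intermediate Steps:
F = 10
Z(Y, z) = Y + z + 2*Y*(-3 + z) (Z(Y, z) = (Y + z) + (2*Y)*(-3 + z) = (Y + z) + 2*Y*(-3 + z) = Y + z + 2*Y*(-3 + z))
(3*(Z(0, 1) + 5))*(F + 140) = (3*((1 - 5*0 + 2*0*1) + 5))*(10 + 140) = (3*((1 + 0 + 0) + 5))*150 = (3*(1 + 5))*150 = (3*6)*150 = 18*150 = 2700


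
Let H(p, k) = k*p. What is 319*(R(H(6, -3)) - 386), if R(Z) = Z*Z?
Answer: -19778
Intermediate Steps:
R(Z) = Z²
319*(R(H(6, -3)) - 386) = 319*((-3*6)² - 386) = 319*((-18)² - 386) = 319*(324 - 386) = 319*(-62) = -19778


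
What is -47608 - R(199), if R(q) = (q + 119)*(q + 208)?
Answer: -177034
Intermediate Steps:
R(q) = (119 + q)*(208 + q)
-47608 - R(199) = -47608 - (24752 + 199² + 327*199) = -47608 - (24752 + 39601 + 65073) = -47608 - 1*129426 = -47608 - 129426 = -177034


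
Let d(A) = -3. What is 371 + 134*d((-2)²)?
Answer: -31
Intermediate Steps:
371 + 134*d((-2)²) = 371 + 134*(-3) = 371 - 402 = -31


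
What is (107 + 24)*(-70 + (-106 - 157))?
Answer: -43623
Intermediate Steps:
(107 + 24)*(-70 + (-106 - 157)) = 131*(-70 - 263) = 131*(-333) = -43623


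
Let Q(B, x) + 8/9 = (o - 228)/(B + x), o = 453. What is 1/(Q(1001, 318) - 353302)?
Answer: -11871/4194056569 ≈ -2.8304e-6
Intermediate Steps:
Q(B, x) = -8/9 + 225/(B + x) (Q(B, x) = -8/9 + (453 - 228)/(B + x) = -8/9 + 225/(B + x))
1/(Q(1001, 318) - 353302) = 1/((2025 - 8*1001 - 8*318)/(9*(1001 + 318)) - 353302) = 1/((⅑)*(2025 - 8008 - 2544)/1319 - 353302) = 1/((⅑)*(1/1319)*(-8527) - 353302) = 1/(-8527/11871 - 353302) = 1/(-4194056569/11871) = -11871/4194056569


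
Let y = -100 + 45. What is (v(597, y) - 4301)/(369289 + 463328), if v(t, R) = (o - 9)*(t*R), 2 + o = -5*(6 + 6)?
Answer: 2326984/832617 ≈ 2.7948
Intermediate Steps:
y = -55
o = -62 (o = -2 - 5*(6 + 6) = -2 - 5*12 = -2 - 60 = -62)
v(t, R) = -71*R*t (v(t, R) = (-62 - 9)*(t*R) = -71*R*t)
(v(597, y) - 4301)/(369289 + 463328) = (-71*(-55)*597 - 4301)/(369289 + 463328) = (2331285 - 4301)/832617 = 2326984*(1/832617) = 2326984/832617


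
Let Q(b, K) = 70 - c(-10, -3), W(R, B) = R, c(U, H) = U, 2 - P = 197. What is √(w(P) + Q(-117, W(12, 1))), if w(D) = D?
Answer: I*√115 ≈ 10.724*I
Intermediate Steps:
P = -195 (P = 2 - 1*197 = 2 - 197 = -195)
Q(b, K) = 80 (Q(b, K) = 70 - 1*(-10) = 70 + 10 = 80)
√(w(P) + Q(-117, W(12, 1))) = √(-195 + 80) = √(-115) = I*√115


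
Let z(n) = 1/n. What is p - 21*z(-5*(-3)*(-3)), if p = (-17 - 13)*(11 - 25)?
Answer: 6307/15 ≈ 420.47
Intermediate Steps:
p = 420 (p = -30*(-14) = 420)
p - 21*z(-5*(-3)*(-3)) = 420 - 21/(-5*(-3)*(-3)) = 420 - 21/(15*(-3)) = 420 - 21/(-45) = 420 - 21*(-1/45) = 420 + 7/15 = 6307/15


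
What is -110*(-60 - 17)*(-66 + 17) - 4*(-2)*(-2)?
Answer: -415046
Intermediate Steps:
-110*(-60 - 17)*(-66 + 17) - 4*(-2)*(-2) = -(-8470)*(-49) + 8*(-2) = -110*3773 - 16 = -415030 - 16 = -415046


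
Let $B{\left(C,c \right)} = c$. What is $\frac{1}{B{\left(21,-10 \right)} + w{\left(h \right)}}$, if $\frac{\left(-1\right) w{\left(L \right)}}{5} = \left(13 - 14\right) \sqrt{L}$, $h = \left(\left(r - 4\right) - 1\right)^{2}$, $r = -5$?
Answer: $\frac{1}{40} \approx 0.025$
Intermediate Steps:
$h = 100$ ($h = \left(\left(-5 - 4\right) - 1\right)^{2} = \left(-9 - 1\right)^{2} = \left(-10\right)^{2} = 100$)
$w{\left(L \right)} = 5 \sqrt{L}$ ($w{\left(L \right)} = - 5 \left(13 - 14\right) \sqrt{L} = - 5 \left(- \sqrt{L}\right) = 5 \sqrt{L}$)
$\frac{1}{B{\left(21,-10 \right)} + w{\left(h \right)}} = \frac{1}{-10 + 5 \sqrt{100}} = \frac{1}{-10 + 5 \cdot 10} = \frac{1}{-10 + 50} = \frac{1}{40}$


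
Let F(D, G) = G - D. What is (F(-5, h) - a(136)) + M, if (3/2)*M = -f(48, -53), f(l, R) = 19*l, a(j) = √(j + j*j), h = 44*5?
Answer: -383 - 2*√4658 ≈ -519.50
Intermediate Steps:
h = 220
a(j) = √(j + j²)
M = -608 (M = 2*(-19*48)/3 = 2*(-1*912)/3 = (⅔)*(-912) = -608)
(F(-5, h) - a(136)) + M = ((220 - 1*(-5)) - √(136*(1 + 136))) - 608 = ((220 + 5) - √(136*137)) - 608 = (225 - √18632) - 608 = (225 - 2*√4658) - 608 = -383 - 2*√4658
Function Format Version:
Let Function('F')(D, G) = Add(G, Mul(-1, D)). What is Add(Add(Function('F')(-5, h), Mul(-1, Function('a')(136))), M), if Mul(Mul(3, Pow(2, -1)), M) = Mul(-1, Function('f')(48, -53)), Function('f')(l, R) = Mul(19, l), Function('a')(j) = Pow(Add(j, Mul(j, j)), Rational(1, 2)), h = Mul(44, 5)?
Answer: Add(-383, Mul(-2, Pow(4658, Rational(1, 2)))) ≈ -519.50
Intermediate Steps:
h = 220
Function('a')(j) = Pow(Add(j, Pow(j, 2)), Rational(1, 2))
M = -608 (M = Mul(Rational(2, 3), Mul(-1, Mul(19, 48))) = Mul(Rational(2, 3), Mul(-1, 912)) = Mul(Rational(2, 3), -912) = -608)
Add(Add(Function('F')(-5, h), Mul(-1, Function('a')(136))), M) = Add(Add(Add(220, Mul(-1, -5)), Mul(-1, Pow(Mul(136, Add(1, 136)), Rational(1, 2)))), -608) = Add(Add(Add(220, 5), Mul(-1, Pow(Mul(136, 137), Rational(1, 2)))), -608) = Add(Add(225, Mul(-1, Pow(18632, Rational(1, 2)))), -608) = Add(Add(225, Mul(-1, Mul(2, Pow(4658, Rational(1, 2))))), -608) = Add(Add(225, Mul(-2, Pow(4658, Rational(1, 2)))), -608) = Add(-383, Mul(-2, Pow(4658, Rational(1, 2))))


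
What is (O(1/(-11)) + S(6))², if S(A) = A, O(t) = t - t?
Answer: 36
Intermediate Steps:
O(t) = 0
(O(1/(-11)) + S(6))² = (0 + 6)² = 6² = 36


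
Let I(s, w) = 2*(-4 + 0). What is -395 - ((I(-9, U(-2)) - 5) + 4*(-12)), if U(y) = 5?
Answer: -334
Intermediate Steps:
I(s, w) = -8 (I(s, w) = 2*(-4) = -8)
-395 - ((I(-9, U(-2)) - 5) + 4*(-12)) = -395 - ((-8 - 5) + 4*(-12)) = -395 - (-13 - 48) = -395 - 1*(-61) = -395 + 61 = -334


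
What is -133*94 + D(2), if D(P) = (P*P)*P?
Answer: -12494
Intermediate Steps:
D(P) = P³ (D(P) = P²*P = P³)
-133*94 + D(2) = -133*94 + 2³ = -12502 + 8 = -12494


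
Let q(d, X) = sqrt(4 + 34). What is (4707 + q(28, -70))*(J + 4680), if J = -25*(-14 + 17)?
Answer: 21675735 + 4605*sqrt(38) ≈ 2.1704e+7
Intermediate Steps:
q(d, X) = sqrt(38)
J = -75 (J = -25*3 = -75)
(4707 + q(28, -70))*(J + 4680) = (4707 + sqrt(38))*(-75 + 4680) = (4707 + sqrt(38))*4605 = 21675735 + 4605*sqrt(38)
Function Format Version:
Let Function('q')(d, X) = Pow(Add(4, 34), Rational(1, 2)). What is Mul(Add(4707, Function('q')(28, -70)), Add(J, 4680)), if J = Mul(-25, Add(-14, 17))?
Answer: Add(21675735, Mul(4605, Pow(38, Rational(1, 2)))) ≈ 2.1704e+7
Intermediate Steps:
Function('q')(d, X) = Pow(38, Rational(1, 2))
J = -75 (J = Mul(-25, 3) = -75)
Mul(Add(4707, Function('q')(28, -70)), Add(J, 4680)) = Mul(Add(4707, Pow(38, Rational(1, 2))), Add(-75, 4680)) = Mul(Add(4707, Pow(38, Rational(1, 2))), 4605) = Add(21675735, Mul(4605, Pow(38, Rational(1, 2))))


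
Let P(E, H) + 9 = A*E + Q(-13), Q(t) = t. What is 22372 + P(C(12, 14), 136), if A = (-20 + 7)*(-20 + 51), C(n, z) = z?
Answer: 16708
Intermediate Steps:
A = -403 (A = -13*31 = -403)
P(E, H) = -22 - 403*E (P(E, H) = -9 + (-403*E - 13) = -9 + (-13 - 403*E) = -22 - 403*E)
22372 + P(C(12, 14), 136) = 22372 + (-22 - 403*14) = 22372 + (-22 - 5642) = 22372 - 5664 = 16708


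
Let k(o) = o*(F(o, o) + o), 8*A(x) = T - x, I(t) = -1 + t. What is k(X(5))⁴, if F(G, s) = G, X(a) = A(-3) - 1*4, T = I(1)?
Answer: 500246412961/1048576 ≈ 4.7707e+5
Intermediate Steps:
T = 0 (T = -1 + 1 = 0)
A(x) = -x/8 (A(x) = (0 - x)/8 = (-x)/8 = -x/8)
X(a) = -29/8 (X(a) = -⅛*(-3) - 1*4 = 3/8 - 4 = -29/8)
k(o) = 2*o² (k(o) = o*(o + o) = o*(2*o) = 2*o²)
k(X(5))⁴ = (2*(-29/8)²)⁴ = (2*(841/64))⁴ = (841/32)⁴ = 500246412961/1048576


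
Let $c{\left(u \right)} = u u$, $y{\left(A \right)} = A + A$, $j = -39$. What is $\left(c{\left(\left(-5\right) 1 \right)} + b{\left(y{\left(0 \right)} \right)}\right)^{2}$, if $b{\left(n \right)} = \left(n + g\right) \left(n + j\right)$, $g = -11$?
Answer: $206116$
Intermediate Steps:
$y{\left(A \right)} = 2 A$
$c{\left(u \right)} = u^{2}$
$b{\left(n \right)} = \left(-39 + n\right) \left(-11 + n\right)$ ($b{\left(n \right)} = \left(n - 11\right) \left(n - 39\right) = \left(-11 + n\right) \left(-39 + n\right) = \left(-39 + n\right) \left(-11 + n\right)$)
$\left(c{\left(\left(-5\right) 1 \right)} + b{\left(y{\left(0 \right)} \right)}\right)^{2} = \left(\left(\left(-5\right) 1\right)^{2} + \left(429 + \left(2 \cdot 0\right)^{2} - 50 \cdot 2 \cdot 0\right)\right)^{2} = \left(\left(-5\right)^{2} + \left(429 + 0^{2} - 0\right)\right)^{2} = \left(25 + \left(429 + 0 + 0\right)\right)^{2} = \left(25 + 429\right)^{2} = 454^{2} = 206116$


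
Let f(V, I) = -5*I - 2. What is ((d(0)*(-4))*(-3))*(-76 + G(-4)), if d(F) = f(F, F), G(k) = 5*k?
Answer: 2304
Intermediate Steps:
f(V, I) = -2 - 5*I
d(F) = -2 - 5*F
((d(0)*(-4))*(-3))*(-76 + G(-4)) = (((-2 - 5*0)*(-4))*(-3))*(-76 + 5*(-4)) = (((-2 + 0)*(-4))*(-3))*(-76 - 20) = (-2*(-4)*(-3))*(-96) = (8*(-3))*(-96) = -24*(-96) = 2304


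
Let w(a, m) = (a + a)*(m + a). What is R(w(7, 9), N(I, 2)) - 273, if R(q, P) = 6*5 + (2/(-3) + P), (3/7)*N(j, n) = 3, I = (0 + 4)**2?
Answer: -710/3 ≈ -236.67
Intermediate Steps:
w(a, m) = 2*a*(a + m) (w(a, m) = (2*a)*(a + m) = 2*a*(a + m))
I = 16 (I = 4**2 = 16)
N(j, n) = 7 (N(j, n) = (7/3)*3 = 7)
R(q, P) = 88/3 + P (R(q, P) = 30 + (2*(-1/3) + P) = 30 + (-2/3 + P) = 88/3 + P)
R(w(7, 9), N(I, 2)) - 273 = (88/3 + 7) - 273 = 109/3 - 273 = -710/3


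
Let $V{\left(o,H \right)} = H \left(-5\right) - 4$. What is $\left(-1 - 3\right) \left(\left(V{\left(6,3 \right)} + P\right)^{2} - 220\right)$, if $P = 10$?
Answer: $556$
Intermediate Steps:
$V{\left(o,H \right)} = -4 - 5 H$ ($V{\left(o,H \right)} = - 5 H - 4 = -4 - 5 H$)
$\left(-1 - 3\right) \left(\left(V{\left(6,3 \right)} + P\right)^{2} - 220\right) = \left(-1 - 3\right) \left(\left(\left(-4 - 15\right) + 10\right)^{2} - 220\right) = - 4 \left(\left(\left(-4 - 15\right) + 10\right)^{2} - 220\right) = - 4 \left(\left(-19 + 10\right)^{2} - 220\right) = - 4 \left(\left(-9\right)^{2} - 220\right) = - 4 \left(81 - 220\right) = \left(-4\right) \left(-139\right) = 556$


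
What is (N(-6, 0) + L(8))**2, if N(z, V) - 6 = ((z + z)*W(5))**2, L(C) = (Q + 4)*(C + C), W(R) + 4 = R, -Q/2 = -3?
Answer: 96100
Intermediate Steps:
Q = 6 (Q = -2*(-3) = 6)
W(R) = -4 + R
L(C) = 20*C (L(C) = (6 + 4)*(C + C) = 10*(2*C) = 20*C)
N(z, V) = 6 + 4*z**2 (N(z, V) = 6 + ((z + z)*(-4 + 5))**2 = 6 + ((2*z)*1)**2 = 6 + (2*z)**2 = 6 + 4*z**2)
(N(-6, 0) + L(8))**2 = ((6 + 4*(-6)**2) + 20*8)**2 = ((6 + 4*36) + 160)**2 = ((6 + 144) + 160)**2 = (150 + 160)**2 = 310**2 = 96100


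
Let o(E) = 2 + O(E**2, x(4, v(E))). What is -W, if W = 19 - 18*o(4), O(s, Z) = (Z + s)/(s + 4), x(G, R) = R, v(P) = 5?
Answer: 359/10 ≈ 35.900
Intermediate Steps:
O(s, Z) = (Z + s)/(4 + s)
o(E) = 2 + (5 + E**2)/(4 + E**2)
W = -359/10 (W = 19 - 18*(13 + 3*4**2)/(4 + 4**2) = 19 - 18*(13 + 3*16)/(4 + 16) = 19 - 18*(13 + 48)/20 = 19 - 9*61/10 = 19 - 18*61/20 = 19 - 549/10 = -359/10 ≈ -35.900)
-W = -1*(-359/10) = 359/10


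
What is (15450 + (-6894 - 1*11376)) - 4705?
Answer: -7525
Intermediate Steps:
(15450 + (-6894 - 1*11376)) - 4705 = (15450 + (-6894 - 11376)) - 4705 = (15450 - 18270) - 4705 = -2820 - 4705 = -7525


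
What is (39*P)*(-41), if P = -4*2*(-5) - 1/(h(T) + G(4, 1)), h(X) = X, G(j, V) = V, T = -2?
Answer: -65559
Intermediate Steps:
P = 41 (P = -4*2*(-5) - 1/(-2 + 1) = -8*(-5) - 1/(-1) = 40 - 1*(-1) = 40 + 1 = 41)
(39*P)*(-41) = (39*41)*(-41) = 1599*(-41) = -65559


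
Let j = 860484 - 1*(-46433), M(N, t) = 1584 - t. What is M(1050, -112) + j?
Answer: 908613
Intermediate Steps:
j = 906917 (j = 860484 + 46433 = 906917)
M(1050, -112) + j = (1584 - 1*(-112)) + 906917 = (1584 + 112) + 906917 = 1696 + 906917 = 908613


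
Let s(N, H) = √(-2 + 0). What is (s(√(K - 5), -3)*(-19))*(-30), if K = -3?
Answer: 570*I*√2 ≈ 806.1*I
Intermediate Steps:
s(N, H) = I*√2 (s(N, H) = √(-2) = I*√2)
(s(√(K - 5), -3)*(-19))*(-30) = ((I*√2)*(-19))*(-30) = -19*I*√2*(-30) = 570*I*√2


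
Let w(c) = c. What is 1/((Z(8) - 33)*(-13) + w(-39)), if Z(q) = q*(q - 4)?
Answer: -1/26 ≈ -0.038462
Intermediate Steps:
Z(q) = q*(-4 + q)
1/((Z(8) - 33)*(-13) + w(-39)) = 1/((8*(-4 + 8) - 33)*(-13) - 39) = 1/((8*4 - 33)*(-13) - 39) = 1/((32 - 33)*(-13) - 39) = 1/(-1*(-13) - 39) = 1/(13 - 39) = 1/(-26) = -1/26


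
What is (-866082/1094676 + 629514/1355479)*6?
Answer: -242421047907/123650860817 ≈ -1.9605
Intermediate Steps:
(-866082/1094676 + 629514/1355479)*6 = (-866082*1/1094676 + 629514*(1/1355479))*6 = (-144347/182446 + 629514/1355479)*6 = -80807015969/247301721634*6 = -242421047907/123650860817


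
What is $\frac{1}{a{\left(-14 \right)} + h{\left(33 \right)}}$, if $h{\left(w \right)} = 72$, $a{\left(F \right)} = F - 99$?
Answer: $- \frac{1}{41} \approx -0.02439$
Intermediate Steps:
$a{\left(F \right)} = -99 + F$
$\frac{1}{a{\left(-14 \right)} + h{\left(33 \right)}} = \frac{1}{\left(-99 - 14\right) + 72} = \frac{1}{-113 + 72} = \frac{1}{-41} = - \frac{1}{41}$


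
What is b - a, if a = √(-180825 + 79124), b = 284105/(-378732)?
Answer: -284105/378732 - I*√101701 ≈ -0.75015 - 318.91*I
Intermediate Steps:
b = -284105/378732 (b = 284105*(-1/378732) = -284105/378732 ≈ -0.75015)
a = I*√101701 (a = √(-101701) = I*√101701 ≈ 318.91*I)
b - a = -284105/378732 - I*√101701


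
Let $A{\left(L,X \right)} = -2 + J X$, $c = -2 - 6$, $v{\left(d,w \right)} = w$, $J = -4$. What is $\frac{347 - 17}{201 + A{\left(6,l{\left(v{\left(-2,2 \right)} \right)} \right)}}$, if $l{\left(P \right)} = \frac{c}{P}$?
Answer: $\frac{66}{43} \approx 1.5349$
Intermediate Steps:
$c = -8$ ($c = -2 - 6 = -8$)
$l{\left(P \right)} = - \frac{8}{P}$
$A{\left(L,X \right)} = -2 - 4 X$
$\frac{347 - 17}{201 + A{\left(6,l{\left(v{\left(-2,2 \right)} \right)} \right)}} = \frac{347 - 17}{201 - \left(2 + 4 \left(- \frac{8}{2}\right)\right)} = \frac{330}{201 - \left(2 + 4 \left(\left(-8\right) \frac{1}{2}\right)\right)} = \frac{330}{201 - -14} = \frac{330}{201 + \left(-2 + 16\right)} = \frac{330}{201 + 14} = \frac{330}{215} = 330 \cdot \frac{1}{215} = \frac{66}{43}$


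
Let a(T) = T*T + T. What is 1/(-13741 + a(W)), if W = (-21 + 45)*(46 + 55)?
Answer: 1/5864459 ≈ 1.7052e-7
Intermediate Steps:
W = 2424 (W = 24*101 = 2424)
a(T) = T + T² (a(T) = T² + T = T + T²)
1/(-13741 + a(W)) = 1/(-13741 + 2424*(1 + 2424)) = 1/(-13741 + 2424*2425) = 1/(-13741 + 5878200) = 1/5864459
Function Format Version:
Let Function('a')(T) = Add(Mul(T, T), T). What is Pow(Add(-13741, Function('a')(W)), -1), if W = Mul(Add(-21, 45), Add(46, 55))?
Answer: Rational(1, 5864459) ≈ 1.7052e-7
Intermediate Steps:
W = 2424 (W = Mul(24, 101) = 2424)
Function('a')(T) = Add(T, Pow(T, 2)) (Function('a')(T) = Add(Pow(T, 2), T) = Add(T, Pow(T, 2)))
Pow(Add(-13741, Function('a')(W)), -1) = Pow(Add(-13741, Mul(2424, Add(1, 2424))), -1) = Pow(Add(-13741, Mul(2424, 2425)), -1) = Pow(Add(-13741, 5878200), -1) = Pow(5864459, -1) = Rational(1, 5864459)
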